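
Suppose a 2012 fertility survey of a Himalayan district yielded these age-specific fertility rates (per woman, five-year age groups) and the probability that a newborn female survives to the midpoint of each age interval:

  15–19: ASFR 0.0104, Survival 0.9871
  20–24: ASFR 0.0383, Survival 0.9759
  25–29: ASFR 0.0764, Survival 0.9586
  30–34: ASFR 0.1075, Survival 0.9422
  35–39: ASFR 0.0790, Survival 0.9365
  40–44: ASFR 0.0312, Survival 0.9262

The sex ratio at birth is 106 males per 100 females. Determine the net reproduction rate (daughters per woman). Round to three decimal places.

0.789

Proportion female at birth = 100 / (100 + 106) = 0.48544.
Per-age-group product (5 × ASFR × survival probability):
  15–19: 5 × 0.0104 × 0.9871 = 0.05133
  20–24: 5 × 0.0383 × 0.9759 = 0.18688
  25–29: 5 × 0.0764 × 0.9586 = 0.36619
  30–34: 5 × 0.1075 × 0.9422 = 0.50643
  35–39: 5 × 0.0790 × 0.9365 = 0.36992
  40–44: 5 × 0.0312 × 0.9262 = 0.14449
Sum = 1.62524
NRR = 0.48544 × 1.62524 = 0.78896
With NRR below 1 the population is below replacement fertility.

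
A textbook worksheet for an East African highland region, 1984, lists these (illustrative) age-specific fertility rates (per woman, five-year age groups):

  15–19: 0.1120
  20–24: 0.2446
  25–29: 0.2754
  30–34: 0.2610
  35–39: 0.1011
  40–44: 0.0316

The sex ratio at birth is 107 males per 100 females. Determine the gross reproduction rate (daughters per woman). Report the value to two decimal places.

2.48

Proportion female at birth = 100 / (100 + 107) = 0.48309.
Sum of ASFRs = 0.1120 + 0.2446 + 0.2754 + 0.2610 + 0.1011 + 0.0316 = 1.0257
TFR = 5 × 1.0257 = 5.1285
GRR = 0.48309 × 5.1285 = 2.47753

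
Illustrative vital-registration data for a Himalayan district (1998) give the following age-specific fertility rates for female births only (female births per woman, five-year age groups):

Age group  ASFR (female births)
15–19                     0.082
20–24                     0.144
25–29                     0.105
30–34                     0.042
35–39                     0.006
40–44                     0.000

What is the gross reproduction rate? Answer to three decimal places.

Sum of female ASFRs = 0.082 + 0.144 + 0.105 + 0.042 + 0.006 + 0.000 = 0.379
GRR = 5 × 0.379 = 1.895

1.895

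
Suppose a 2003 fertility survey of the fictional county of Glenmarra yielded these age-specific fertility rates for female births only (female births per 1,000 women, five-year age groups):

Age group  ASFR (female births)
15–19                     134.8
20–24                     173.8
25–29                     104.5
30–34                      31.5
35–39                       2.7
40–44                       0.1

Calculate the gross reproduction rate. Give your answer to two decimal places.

Sum of female ASFRs = 134.8 + 173.8 + 104.5 + 31.5 + 2.7 + 0.1 = 447.4
GRR = 5 × 447.4 / 1000 = 2.237

2.24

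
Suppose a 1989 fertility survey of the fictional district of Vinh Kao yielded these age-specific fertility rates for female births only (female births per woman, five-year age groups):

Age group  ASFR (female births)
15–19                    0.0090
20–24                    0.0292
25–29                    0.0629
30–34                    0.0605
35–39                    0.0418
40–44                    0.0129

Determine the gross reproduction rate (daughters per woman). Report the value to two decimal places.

Sum of female ASFRs = 0.0090 + 0.0292 + 0.0629 + 0.0605 + 0.0418 + 0.0129 = 0.2163
GRR = 5 × 0.2163 = 1.0815

1.08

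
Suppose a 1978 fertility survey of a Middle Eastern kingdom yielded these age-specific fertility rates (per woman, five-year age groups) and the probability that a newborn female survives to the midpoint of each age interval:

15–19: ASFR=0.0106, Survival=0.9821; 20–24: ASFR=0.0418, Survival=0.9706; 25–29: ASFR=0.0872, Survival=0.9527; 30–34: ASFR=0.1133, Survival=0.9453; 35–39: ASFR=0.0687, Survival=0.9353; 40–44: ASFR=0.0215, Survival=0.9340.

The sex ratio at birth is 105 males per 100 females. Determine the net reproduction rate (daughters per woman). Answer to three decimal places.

0.794

Proportion female at birth = 100 / (100 + 105) = 0.48780.
Per-age-group product (5 × ASFR × survival probability):
  15–19: 5 × 0.0106 × 0.9821 = 0.05205
  20–24: 5 × 0.0418 × 0.9706 = 0.20286
  25–29: 5 × 0.0872 × 0.9527 = 0.41538
  30–34: 5 × 0.1133 × 0.9453 = 0.53551
  35–39: 5 × 0.0687 × 0.9353 = 0.32128
  40–44: 5 × 0.0215 × 0.9340 = 0.10041
Sum = 1.62749
NRR = 0.48780 × 1.62749 = 0.79389
An NRR under 1 implies long-run decline under these rates.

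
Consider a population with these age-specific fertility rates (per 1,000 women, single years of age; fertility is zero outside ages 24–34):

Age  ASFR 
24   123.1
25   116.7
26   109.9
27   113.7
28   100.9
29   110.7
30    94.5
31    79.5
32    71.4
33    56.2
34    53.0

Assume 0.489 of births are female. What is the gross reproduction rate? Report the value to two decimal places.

0.50

Proportion female at birth = 0.489.
Sum of ASFRs = 123.1 + 116.7 + 109.9 + 113.7 + 100.9 + 110.7 + 94.5 + 79.5 + 71.4 + 56.2 + 53.0 = 1029.6
TFR = 1029.6 / 1000 = 1.0296
GRR = 0.489 × 1.0296 = 0.50347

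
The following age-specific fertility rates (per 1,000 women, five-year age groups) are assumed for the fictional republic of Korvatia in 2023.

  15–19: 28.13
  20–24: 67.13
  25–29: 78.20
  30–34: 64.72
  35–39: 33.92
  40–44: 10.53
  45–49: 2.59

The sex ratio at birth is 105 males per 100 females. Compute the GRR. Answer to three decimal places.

Proportion female at birth = 100 / (100 + 105) = 0.48780.
Sum of ASFRs = 28.13 + 67.13 + 78.20 + 64.72 + 33.92 + 10.53 + 2.59 = 285.22
TFR = 5 × 285.22 / 1000 = 1.4261
GRR = 0.48780 × 1.4261 = 0.69565

0.696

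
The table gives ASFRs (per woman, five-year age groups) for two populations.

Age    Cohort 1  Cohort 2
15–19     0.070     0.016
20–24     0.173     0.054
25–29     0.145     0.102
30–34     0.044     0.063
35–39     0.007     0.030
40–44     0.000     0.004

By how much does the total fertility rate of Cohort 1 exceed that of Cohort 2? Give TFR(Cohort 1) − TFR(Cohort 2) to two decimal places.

0.85

Cohort 1:
  Sum of ASFRs = 0.070 + 0.173 + 0.145 + 0.044 + 0.007 + 0.000 = 0.439
  TFR = 5 × 0.439 = 2.195
Cohort 2:
  Sum of ASFRs = 0.016 + 0.054 + 0.102 + 0.063 + 0.030 + 0.004 = 0.269
  TFR = 5 × 0.269 = 1.345
Difference = 2.195 − 1.345 = 0.85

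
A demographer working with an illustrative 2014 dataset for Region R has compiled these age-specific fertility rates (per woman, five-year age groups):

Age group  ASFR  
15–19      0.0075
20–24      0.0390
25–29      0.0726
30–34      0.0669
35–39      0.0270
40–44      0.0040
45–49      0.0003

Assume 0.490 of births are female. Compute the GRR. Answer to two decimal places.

0.53

Proportion female at birth = 0.490.
Sum of ASFRs = 0.0075 + 0.0390 + 0.0726 + 0.0669 + 0.0270 + 0.0040 + 0.0003 = 0.2173
TFR = 5 × 0.2173 = 1.0865
GRR = 0.490 × 1.0865 = 0.53239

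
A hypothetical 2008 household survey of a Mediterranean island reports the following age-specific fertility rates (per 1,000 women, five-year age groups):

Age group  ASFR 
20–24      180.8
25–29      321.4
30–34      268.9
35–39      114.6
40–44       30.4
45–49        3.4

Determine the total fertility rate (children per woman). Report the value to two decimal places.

4.60

Sum of ASFRs = 180.8 + 321.4 + 268.9 + 114.6 + 30.4 + 3.4 = 919.5
TFR = 5 × 919.5 / 1000 = 4.5975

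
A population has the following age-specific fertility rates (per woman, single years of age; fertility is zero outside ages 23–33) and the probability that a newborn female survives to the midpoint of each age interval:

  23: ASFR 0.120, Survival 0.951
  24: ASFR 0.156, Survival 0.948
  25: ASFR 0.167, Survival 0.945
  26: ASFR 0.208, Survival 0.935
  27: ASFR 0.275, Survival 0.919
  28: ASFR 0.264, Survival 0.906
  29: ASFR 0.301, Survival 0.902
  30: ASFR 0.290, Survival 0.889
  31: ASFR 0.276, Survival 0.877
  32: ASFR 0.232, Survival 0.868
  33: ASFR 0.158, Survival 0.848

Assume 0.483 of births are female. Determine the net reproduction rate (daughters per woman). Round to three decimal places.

1.069

Proportion female at birth = 0.483.
Weighting each age-specific rate by interval width and survival:
  23: 1 × 0.120 × 0.951 = 0.11412
  24: 1 × 0.156 × 0.948 = 0.14789
  25: 1 × 0.167 × 0.945 = 0.15782
  26: 1 × 0.208 × 0.935 = 0.19448
  27: 1 × 0.275 × 0.919 = 0.25273
  28: 1 × 0.264 × 0.906 = 0.23918
  29: 1 × 0.301 × 0.902 = 0.27150
  30: 1 × 0.290 × 0.889 = 0.25781
  31: 1 × 0.276 × 0.877 = 0.24205
  32: 1 × 0.232 × 0.868 = 0.20138
  33: 1 × 0.158 × 0.848 = 0.13398
Sum = 2.21294
NRR = 0.483 × 2.21294 = 1.06885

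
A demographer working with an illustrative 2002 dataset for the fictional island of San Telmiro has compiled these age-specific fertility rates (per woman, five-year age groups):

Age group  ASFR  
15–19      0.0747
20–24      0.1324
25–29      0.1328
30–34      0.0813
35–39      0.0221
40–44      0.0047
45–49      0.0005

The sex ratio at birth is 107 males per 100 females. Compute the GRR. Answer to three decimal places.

Proportion female at birth = 100 / (100 + 107) = 0.48309.
Sum of ASFRs = 0.0747 + 0.1324 + 0.1328 + 0.0813 + 0.0221 + 0.0047 + 0.0005 = 0.4485
TFR = 5 × 0.4485 = 2.2425
GRR = 0.48309 × 2.2425 = 1.08333

1.083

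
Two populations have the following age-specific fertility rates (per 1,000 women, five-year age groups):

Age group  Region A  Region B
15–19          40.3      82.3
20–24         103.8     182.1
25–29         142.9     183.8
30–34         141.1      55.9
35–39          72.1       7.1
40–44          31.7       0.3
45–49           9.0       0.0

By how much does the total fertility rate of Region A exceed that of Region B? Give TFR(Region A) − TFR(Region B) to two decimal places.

0.15

Region A:
  Sum of ASFRs = 40.3 + 103.8 + 142.9 + 141.1 + 72.1 + 31.7 + 9.0 = 540.9
  TFR = 5 × 540.9 / 1000 = 2.7045
Region B:
  Sum of ASFRs = 82.3 + 182.1 + 183.8 + 55.9 + 7.1 + 0.3 + 0.0 = 511.5
  TFR = 5 × 511.5 / 1000 = 2.5575
Difference = 2.7045 − 2.5575 = 0.147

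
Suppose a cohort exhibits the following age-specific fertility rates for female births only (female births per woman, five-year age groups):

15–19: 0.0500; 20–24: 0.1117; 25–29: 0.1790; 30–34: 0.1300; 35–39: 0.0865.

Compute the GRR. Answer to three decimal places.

2.786

Sum of female ASFRs = 0.0500 + 0.1117 + 0.1790 + 0.1300 + 0.0865 = 0.5572
GRR = 5 × 0.5572 = 2.786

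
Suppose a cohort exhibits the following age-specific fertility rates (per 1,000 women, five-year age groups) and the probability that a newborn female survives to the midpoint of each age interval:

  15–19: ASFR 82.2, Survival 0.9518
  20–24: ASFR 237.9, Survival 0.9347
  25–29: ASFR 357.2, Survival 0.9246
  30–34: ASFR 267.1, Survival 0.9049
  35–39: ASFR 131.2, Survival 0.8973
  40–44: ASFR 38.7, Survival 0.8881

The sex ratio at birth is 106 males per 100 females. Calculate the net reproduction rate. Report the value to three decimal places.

Proportion female at birth = 100 / (100 + 106) = 0.48544.
Survival-weighted fertility by age (5·fₓ·Sₓ):
  15–19: 5 × 82.2/1000 × 0.9518 = 0.39119
  20–24: 5 × 237.9/1000 × 0.9347 = 1.11183
  25–29: 5 × 357.2/1000 × 0.9246 = 1.65134
  30–34: 5 × 267.1/1000 × 0.9049 = 1.20849
  35–39: 5 × 131.2/1000 × 0.8973 = 0.58863
  40–44: 5 × 38.7/1000 × 0.8881 = 0.17185
Sum = 5.12333
NRR = 0.48544 × 5.12333 = 2.48707

2.487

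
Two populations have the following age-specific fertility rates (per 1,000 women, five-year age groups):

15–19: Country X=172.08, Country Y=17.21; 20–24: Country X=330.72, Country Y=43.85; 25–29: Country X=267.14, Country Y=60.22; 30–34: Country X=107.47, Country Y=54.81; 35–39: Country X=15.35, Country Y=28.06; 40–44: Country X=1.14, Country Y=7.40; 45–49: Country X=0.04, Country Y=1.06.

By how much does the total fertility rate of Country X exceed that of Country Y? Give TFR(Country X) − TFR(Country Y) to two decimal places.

Country X:
  Sum of ASFRs = 172.08 + 330.72 + 267.14 + 107.47 + 15.35 + 1.14 + 0.04 = 893.94
  TFR = 5 × 893.94 / 1000 = 4.4697
Country Y:
  Sum of ASFRs = 17.21 + 43.85 + 60.22 + 54.81 + 28.06 + 7.40 + 1.06 = 212.61
  TFR = 5 × 212.61 / 1000 = 1.06305
Difference = 4.4697 − 1.06305 = 3.40665

3.41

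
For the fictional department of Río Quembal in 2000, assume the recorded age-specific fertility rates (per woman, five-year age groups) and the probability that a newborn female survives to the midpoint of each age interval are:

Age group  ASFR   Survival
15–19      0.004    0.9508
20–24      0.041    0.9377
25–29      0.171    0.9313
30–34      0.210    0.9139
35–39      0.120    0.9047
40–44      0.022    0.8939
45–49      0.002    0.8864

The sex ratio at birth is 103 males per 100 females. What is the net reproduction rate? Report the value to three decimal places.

1.289

Proportion female at birth = 100 / (100 + 103) = 0.49261.
Weighting each age-specific rate by interval width and survival:
  15–19: 5 × 0.004 × 0.9508 = 0.01902
  20–24: 5 × 0.041 × 0.9377 = 0.19223
  25–29: 5 × 0.171 × 0.9313 = 0.79626
  30–34: 5 × 0.210 × 0.9139 = 0.95960
  35–39: 5 × 0.120 × 0.9047 = 0.54282
  40–44: 5 × 0.022 × 0.8939 = 0.09833
  45–49: 5 × 0.002 × 0.8864 = 0.00886
Sum = 2.61712
NRR = 0.49261 × 2.61712 = 1.28922
An NRR exceeding 1 indicates intrinsic growth under these rates.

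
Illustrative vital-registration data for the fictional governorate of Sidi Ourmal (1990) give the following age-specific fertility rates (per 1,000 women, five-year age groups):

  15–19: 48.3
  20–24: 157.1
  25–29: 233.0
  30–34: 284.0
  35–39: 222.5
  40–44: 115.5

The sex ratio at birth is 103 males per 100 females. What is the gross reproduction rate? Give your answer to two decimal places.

Proportion female at birth = 100 / (100 + 103) = 0.49261.
Sum of ASFRs = 48.3 + 157.1 + 233.0 + 284.0 + 222.5 + 115.5 = 1060.4
TFR = 5 × 1060.4 / 1000 = 5.302
GRR = 0.49261 × 5.302 = 2.61182

2.61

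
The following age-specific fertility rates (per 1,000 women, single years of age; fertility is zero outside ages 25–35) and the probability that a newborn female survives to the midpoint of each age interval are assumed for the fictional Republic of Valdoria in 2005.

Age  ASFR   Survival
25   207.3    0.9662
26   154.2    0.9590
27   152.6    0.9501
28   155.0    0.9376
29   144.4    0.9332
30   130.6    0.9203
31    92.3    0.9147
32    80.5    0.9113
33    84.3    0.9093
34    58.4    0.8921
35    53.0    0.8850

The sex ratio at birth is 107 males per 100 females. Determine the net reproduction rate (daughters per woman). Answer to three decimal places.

0.593

Proportion female at birth = 100 / (100 + 107) = 0.48309.
Survival-weighted fertility by age (1·fₓ·Sₓ):
  25: 1 × 207.3/1000 × 0.9662 = 0.20029
  26: 1 × 154.2/1000 × 0.9590 = 0.14788
  27: 1 × 152.6/1000 × 0.9501 = 0.14499
  28: 1 × 155.0/1000 × 0.9376 = 0.14533
  29: 1 × 144.4/1000 × 0.9332 = 0.13475
  30: 1 × 130.6/1000 × 0.9203 = 0.12019
  31: 1 × 92.3/1000 × 0.9147 = 0.08443
  32: 1 × 80.5/1000 × 0.9113 = 0.07336
  33: 1 × 84.3/1000 × 0.9093 = 0.07665
  34: 1 × 58.4/1000 × 0.8921 = 0.05210
  35: 1 × 53.0/1000 × 0.8850 = 0.04691
Sum = 1.22688
NRR = 0.48309 × 1.22688 = 0.59269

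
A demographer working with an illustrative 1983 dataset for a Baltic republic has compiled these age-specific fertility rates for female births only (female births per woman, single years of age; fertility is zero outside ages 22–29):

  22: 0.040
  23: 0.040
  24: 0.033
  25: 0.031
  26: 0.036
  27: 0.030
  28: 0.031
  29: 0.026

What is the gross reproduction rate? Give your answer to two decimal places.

Sum of female ASFRs = 0.040 + 0.040 + 0.033 + 0.031 + 0.036 + 0.030 + 0.031 + 0.026 = 0.267
GRR = 0.267

0.27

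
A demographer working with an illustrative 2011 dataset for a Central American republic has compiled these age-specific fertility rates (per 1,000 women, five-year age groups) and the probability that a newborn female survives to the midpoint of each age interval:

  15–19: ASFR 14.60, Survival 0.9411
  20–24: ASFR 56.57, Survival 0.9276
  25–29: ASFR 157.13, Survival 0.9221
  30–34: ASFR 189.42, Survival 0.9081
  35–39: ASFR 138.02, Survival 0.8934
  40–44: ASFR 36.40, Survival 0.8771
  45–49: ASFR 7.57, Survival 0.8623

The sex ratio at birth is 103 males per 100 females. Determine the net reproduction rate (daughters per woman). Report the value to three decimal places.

1.342

Proportion female at birth = 100 / (100 + 103) = 0.49261.
Per-age-group product (5 × ASFR × survival probability):
  15–19: 5 × 14.60/1000 × 0.9411 = 0.06870
  20–24: 5 × 56.57/1000 × 0.9276 = 0.26237
  25–29: 5 × 157.13/1000 × 0.9221 = 0.72445
  30–34: 5 × 189.42/1000 × 0.9081 = 0.86006
  35–39: 5 × 138.02/1000 × 0.8934 = 0.61654
  40–44: 5 × 36.40/1000 × 0.8771 = 0.15963
  45–49: 5 × 7.57/1000 × 0.8623 = 0.03264
Sum = 2.72439
NRR = 0.49261 × 2.72439 = 1.34206
With NRR above 1 the population is above replacement fertility.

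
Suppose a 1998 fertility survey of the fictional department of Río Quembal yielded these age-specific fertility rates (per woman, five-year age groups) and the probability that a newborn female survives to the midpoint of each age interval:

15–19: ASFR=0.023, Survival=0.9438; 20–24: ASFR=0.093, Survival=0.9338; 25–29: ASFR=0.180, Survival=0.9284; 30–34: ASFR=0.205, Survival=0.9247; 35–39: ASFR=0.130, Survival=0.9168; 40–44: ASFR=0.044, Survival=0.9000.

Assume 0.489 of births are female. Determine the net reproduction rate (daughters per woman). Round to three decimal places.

1.526

Proportion female at birth = 0.489.
Survival-weighted fertility by age (5·fₓ·Sₓ):
  15–19: 5 × 0.023 × 0.9438 = 0.10854
  20–24: 5 × 0.093 × 0.9338 = 0.43422
  25–29: 5 × 0.180 × 0.9284 = 0.83556
  30–34: 5 × 0.205 × 0.9247 = 0.94782
  35–39: 5 × 0.130 × 0.9168 = 0.59592
  40–44: 5 × 0.044 × 0.9000 = 0.19800
Sum = 3.12006
NRR = 0.489 × 3.12006 = 1.52571
With NRR above 1 the population is above replacement fertility.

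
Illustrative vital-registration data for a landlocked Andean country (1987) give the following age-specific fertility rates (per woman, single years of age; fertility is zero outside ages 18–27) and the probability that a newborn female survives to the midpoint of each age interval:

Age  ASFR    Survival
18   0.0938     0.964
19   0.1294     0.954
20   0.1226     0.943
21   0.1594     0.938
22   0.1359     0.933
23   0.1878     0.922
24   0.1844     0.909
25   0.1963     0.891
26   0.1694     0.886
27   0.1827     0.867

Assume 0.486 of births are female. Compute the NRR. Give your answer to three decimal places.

Proportion female at birth = 0.486.
Weighting each age-specific rate by interval width and survival:
  18: 1 × 0.0938 × 0.964 = 0.09042
  19: 1 × 0.1294 × 0.954 = 0.12345
  20: 1 × 0.1226 × 0.943 = 0.11561
  21: 1 × 0.1594 × 0.938 = 0.14952
  22: 1 × 0.1359 × 0.933 = 0.12679
  23: 1 × 0.1878 × 0.922 = 0.17315
  24: 1 × 0.1844 × 0.909 = 0.16762
  25: 1 × 0.1963 × 0.891 = 0.17490
  26: 1 × 0.1694 × 0.886 = 0.15009
  27: 1 × 0.1827 × 0.867 = 0.15840
Sum = 1.42995
NRR = 0.486 × 1.42995 = 0.69496
An NRR under 1 implies long-run decline under these rates.

0.695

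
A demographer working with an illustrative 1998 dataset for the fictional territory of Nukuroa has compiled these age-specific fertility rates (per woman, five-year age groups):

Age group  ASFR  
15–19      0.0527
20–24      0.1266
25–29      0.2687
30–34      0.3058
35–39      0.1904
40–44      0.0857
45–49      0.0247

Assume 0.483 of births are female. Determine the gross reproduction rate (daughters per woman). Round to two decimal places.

Proportion female at birth = 0.483.
Sum of ASFRs = 0.0527 + 0.1266 + 0.2687 + 0.3058 + 0.1904 + 0.0857 + 0.0247 = 1.0546
TFR = 5 × 1.0546 = 5.273
GRR = 0.483 × 5.273 = 2.54686

2.55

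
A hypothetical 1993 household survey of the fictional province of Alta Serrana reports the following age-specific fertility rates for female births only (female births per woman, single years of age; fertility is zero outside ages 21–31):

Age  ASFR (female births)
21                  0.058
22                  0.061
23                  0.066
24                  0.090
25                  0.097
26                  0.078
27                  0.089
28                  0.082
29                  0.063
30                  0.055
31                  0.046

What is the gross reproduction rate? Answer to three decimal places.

0.785

Sum of female ASFRs = 0.058 + 0.061 + 0.066 + 0.090 + 0.097 + 0.078 + 0.089 + 0.082 + 0.063 + 0.055 + 0.046 = 0.785
GRR = 0.785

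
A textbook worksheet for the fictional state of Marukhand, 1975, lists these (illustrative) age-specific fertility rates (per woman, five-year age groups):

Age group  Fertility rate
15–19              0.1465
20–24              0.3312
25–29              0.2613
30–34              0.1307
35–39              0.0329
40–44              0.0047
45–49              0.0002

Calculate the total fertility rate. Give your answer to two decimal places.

4.54

Sum of ASFRs = 0.1465 + 0.3312 + 0.2613 + 0.1307 + 0.0329 + 0.0047 + 0.0002 = 0.9075
TFR = 5 × 0.9075 = 4.5375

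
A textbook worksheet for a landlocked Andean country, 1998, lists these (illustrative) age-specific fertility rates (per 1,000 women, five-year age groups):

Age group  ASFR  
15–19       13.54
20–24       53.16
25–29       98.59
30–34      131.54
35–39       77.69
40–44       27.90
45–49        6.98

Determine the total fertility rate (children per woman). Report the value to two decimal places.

Sum of ASFRs = 13.54 + 53.16 + 98.59 + 131.54 + 77.69 + 27.90 + 6.98 = 409.40
TFR = 5 × 409.40 / 1000 = 2.047

2.05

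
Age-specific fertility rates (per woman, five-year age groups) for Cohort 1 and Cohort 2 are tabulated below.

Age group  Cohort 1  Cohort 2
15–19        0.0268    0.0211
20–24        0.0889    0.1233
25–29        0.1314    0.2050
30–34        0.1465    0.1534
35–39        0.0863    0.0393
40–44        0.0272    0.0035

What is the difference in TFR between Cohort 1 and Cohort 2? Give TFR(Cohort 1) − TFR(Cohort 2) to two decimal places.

Cohort 1:
  Sum of ASFRs = 0.0268 + 0.0889 + 0.1314 + 0.1465 + 0.0863 + 0.0272 = 0.5071
  TFR = 5 × 0.5071 = 2.5355
Cohort 2:
  Sum of ASFRs = 0.0211 + 0.1233 + 0.2050 + 0.1534 + 0.0393 + 0.0035 = 0.5456
  TFR = 5 × 0.5456 = 2.728
Difference = 2.5355 − 2.728 = -0.1925

-0.19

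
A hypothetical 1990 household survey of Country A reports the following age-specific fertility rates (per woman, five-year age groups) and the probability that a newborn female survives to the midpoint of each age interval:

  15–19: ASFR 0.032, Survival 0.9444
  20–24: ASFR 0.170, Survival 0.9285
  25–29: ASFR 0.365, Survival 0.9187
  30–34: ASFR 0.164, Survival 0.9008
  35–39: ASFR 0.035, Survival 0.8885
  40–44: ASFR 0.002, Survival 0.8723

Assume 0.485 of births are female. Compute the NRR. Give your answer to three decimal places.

1.707

Proportion female at birth = 0.485.
Survival-weighted fertility by age (5·fₓ·Sₓ):
  15–19: 5 × 0.032 × 0.9444 = 0.15110
  20–24: 5 × 0.170 × 0.9285 = 0.78923
  25–29: 5 × 0.365 × 0.9187 = 1.67663
  30–34: 5 × 0.164 × 0.9008 = 0.73866
  35–39: 5 × 0.035 × 0.8885 = 0.15549
  40–44: 5 × 0.002 × 0.8723 = 0.00872
Sum = 3.51983
NRR = 0.485 × 3.51983 = 1.70712
With NRR above 1 the population is above replacement fertility.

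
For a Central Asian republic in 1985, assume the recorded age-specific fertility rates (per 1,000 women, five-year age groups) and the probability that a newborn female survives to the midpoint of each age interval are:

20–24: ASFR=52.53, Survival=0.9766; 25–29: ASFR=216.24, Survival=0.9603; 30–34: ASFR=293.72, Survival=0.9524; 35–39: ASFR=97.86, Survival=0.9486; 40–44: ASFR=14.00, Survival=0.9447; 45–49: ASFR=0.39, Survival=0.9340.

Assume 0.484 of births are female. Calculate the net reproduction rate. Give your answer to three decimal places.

Proportion female at birth = 0.484.
Weighting each age-specific rate by interval width and survival:
  20–24: 5 × 52.53/1000 × 0.9766 = 0.25650
  25–29: 5 × 216.24/1000 × 0.9603 = 1.03828
  30–34: 5 × 293.72/1000 × 0.9524 = 1.39869
  35–39: 5 × 97.86/1000 × 0.9486 = 0.46415
  40–44: 5 × 14.00/1000 × 0.9447 = 0.06613
  45–49: 5 × 0.39/1000 × 0.9340 = 0.00182
Sum = 3.22557
NRR = 0.484 × 3.22557 = 1.56118

1.561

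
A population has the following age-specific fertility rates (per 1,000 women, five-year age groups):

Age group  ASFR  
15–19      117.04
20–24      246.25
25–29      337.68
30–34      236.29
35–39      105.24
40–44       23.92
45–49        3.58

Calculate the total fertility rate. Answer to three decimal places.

Sum of ASFRs = 117.04 + 246.25 + 337.68 + 236.29 + 105.24 + 23.92 + 3.58 = 1070.00
TFR = 5 × 1070.00 / 1000 = 5.35

5.350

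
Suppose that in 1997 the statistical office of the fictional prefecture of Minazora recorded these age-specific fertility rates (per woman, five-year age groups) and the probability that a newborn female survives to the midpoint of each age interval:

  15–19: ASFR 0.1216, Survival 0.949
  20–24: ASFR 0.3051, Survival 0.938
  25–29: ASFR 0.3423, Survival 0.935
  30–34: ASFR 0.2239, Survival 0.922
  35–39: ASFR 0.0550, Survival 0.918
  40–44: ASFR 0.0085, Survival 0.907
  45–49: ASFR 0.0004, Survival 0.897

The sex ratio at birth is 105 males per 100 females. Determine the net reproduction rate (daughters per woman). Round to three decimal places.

2.406

Proportion female at birth = 100 / (100 + 105) = 0.48780.
Weighting each age-specific rate by interval width and survival:
  15–19: 5 × 0.1216 × 0.949 = 0.57699
  20–24: 5 × 0.3051 × 0.938 = 1.43092
  25–29: 5 × 0.3423 × 0.935 = 1.60025
  30–34: 5 × 0.2239 × 0.922 = 1.03218
  35–39: 5 × 0.0550 × 0.918 = 0.25245
  40–44: 5 × 0.0085 × 0.907 = 0.03855
  45–49: 5 × 0.0004 × 0.897 = 0.00179
Sum = 4.93313
NRR = 0.48780 × 4.93313 = 2.40638
An NRR exceeding 1 indicates intrinsic growth under these rates.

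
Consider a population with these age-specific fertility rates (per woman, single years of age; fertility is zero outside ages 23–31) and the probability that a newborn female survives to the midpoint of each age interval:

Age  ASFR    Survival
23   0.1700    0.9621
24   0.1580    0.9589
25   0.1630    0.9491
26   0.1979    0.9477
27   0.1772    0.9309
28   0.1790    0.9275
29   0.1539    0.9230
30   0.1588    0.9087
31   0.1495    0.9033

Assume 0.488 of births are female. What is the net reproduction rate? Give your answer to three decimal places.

0.688

Proportion female at birth = 0.488.
Per-age-group product (1 × ASFR × survival probability):
  23: 1 × 0.1700 × 0.9621 = 0.16356
  24: 1 × 0.1580 × 0.9589 = 0.15151
  25: 1 × 0.1630 × 0.9491 = 0.15470
  26: 1 × 0.1979 × 0.9477 = 0.18755
  27: 1 × 0.1772 × 0.9309 = 0.16496
  28: 1 × 0.1790 × 0.9275 = 0.16602
  29: 1 × 0.1539 × 0.9230 = 0.14205
  30: 1 × 0.1588 × 0.9087 = 0.14430
  31: 1 × 0.1495 × 0.9033 = 0.13504
Sum = 1.40969
NRR = 0.488 × 1.40969 = 0.68793
With NRR below 1 the population is below replacement fertility.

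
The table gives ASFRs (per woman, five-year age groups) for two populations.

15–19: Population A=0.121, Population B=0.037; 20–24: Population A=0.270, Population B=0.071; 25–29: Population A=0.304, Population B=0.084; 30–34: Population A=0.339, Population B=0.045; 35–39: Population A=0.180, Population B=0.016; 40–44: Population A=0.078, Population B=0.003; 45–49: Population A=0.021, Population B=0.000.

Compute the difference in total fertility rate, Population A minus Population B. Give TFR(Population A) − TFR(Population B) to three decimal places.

5.285

Population A:
  Sum of ASFRs = 0.121 + 0.270 + 0.304 + 0.339 + 0.180 + 0.078 + 0.021 = 1.313
  TFR = 5 × 1.313 = 6.565
Population B:
  Sum of ASFRs = 0.037 + 0.071 + 0.084 + 0.045 + 0.016 + 0.003 + 0.000 = 0.256
  TFR = 5 × 0.256 = 1.28
Difference = 6.565 − 1.28 = 5.285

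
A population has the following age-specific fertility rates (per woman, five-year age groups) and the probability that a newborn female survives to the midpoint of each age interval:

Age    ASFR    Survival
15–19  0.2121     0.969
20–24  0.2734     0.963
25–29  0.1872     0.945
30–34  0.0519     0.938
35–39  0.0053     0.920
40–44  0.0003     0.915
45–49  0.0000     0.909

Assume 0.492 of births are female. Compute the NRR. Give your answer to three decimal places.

Proportion female at birth = 0.492.
Weighting each age-specific rate by interval width and survival:
  15–19: 5 × 0.2121 × 0.969 = 1.02762
  20–24: 5 × 0.2734 × 0.963 = 1.31642
  25–29: 5 × 0.1872 × 0.945 = 0.88452
  30–34: 5 × 0.0519 × 0.938 = 0.24341
  35–39: 5 × 0.0053 × 0.920 = 0.02438
  40–44: 5 × 0.0003 × 0.915 = 0.00137
  45–49: 5 × 0.0000 × 0.909 = 0.00000
Sum = 3.49772
NRR = 0.492 × 3.49772 = 1.72088
NRR > 1, so each generation more than replaces itself.

1.721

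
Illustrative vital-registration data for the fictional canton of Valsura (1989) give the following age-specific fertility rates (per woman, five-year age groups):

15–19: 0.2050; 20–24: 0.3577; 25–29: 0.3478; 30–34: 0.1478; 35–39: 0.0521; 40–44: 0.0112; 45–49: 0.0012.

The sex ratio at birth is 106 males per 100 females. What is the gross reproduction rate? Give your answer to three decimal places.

2.725

Proportion female at birth = 100 / (100 + 106) = 0.48544.
Sum of ASFRs = 0.2050 + 0.3577 + 0.3478 + 0.1478 + 0.0521 + 0.0112 + 0.0012 = 1.1228
TFR = 5 × 1.1228 = 5.614
GRR = 0.48544 × 5.614 = 2.72526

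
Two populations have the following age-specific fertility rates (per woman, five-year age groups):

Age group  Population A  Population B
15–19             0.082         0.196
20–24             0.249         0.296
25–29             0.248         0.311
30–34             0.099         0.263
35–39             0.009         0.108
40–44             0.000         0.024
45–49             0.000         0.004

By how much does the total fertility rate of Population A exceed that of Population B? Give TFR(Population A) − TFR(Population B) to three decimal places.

-2.575

Population A:
  Sum of ASFRs = 0.082 + 0.249 + 0.248 + 0.099 + 0.009 + 0.000 + 0.000 = 0.687
  TFR = 5 × 0.687 = 3.435
Population B:
  Sum of ASFRs = 0.196 + 0.296 + 0.311 + 0.263 + 0.108 + 0.024 + 0.004 = 1.202
  TFR = 5 × 1.202 = 6.01
Difference = 3.435 − 6.01 = -2.575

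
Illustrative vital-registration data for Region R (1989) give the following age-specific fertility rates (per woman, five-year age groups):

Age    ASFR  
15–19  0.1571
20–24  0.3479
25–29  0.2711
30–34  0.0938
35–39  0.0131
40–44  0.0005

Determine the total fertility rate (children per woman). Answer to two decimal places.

4.42

Sum of ASFRs = 0.1571 + 0.3479 + 0.2711 + 0.0938 + 0.0131 + 0.0005 = 0.8835
TFR = 5 × 0.8835 = 4.4175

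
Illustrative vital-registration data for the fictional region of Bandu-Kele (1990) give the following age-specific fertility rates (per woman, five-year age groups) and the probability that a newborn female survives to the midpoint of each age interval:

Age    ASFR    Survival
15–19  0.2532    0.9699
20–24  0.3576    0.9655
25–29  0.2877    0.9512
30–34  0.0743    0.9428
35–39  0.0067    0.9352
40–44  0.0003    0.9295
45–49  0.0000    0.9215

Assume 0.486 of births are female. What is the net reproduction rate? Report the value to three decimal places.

2.287

Proportion female at birth = 0.486.
Per-age-group product (5 × ASFR × survival probability):
  15–19: 5 × 0.2532 × 0.9699 = 1.22789
  20–24: 5 × 0.3576 × 0.9655 = 1.72631
  25–29: 5 × 0.2877 × 0.9512 = 1.36830
  30–34: 5 × 0.0743 × 0.9428 = 0.35025
  35–39: 5 × 0.0067 × 0.9352 = 0.03133
  40–44: 5 × 0.0003 × 0.9295 = 0.00139
  45–49: 5 × 0.0000 × 0.9215 = 0.00000
Sum = 4.70547
NRR = 0.486 × 4.70547 = 2.28686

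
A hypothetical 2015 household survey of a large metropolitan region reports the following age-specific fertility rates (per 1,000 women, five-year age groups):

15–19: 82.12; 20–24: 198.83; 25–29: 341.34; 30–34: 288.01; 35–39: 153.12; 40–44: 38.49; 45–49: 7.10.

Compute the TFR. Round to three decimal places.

5.545

Sum of ASFRs = 82.12 + 198.83 + 341.34 + 288.01 + 153.12 + 38.49 + 7.10 = 1109.01
TFR = 5 × 1109.01 / 1000 = 5.54505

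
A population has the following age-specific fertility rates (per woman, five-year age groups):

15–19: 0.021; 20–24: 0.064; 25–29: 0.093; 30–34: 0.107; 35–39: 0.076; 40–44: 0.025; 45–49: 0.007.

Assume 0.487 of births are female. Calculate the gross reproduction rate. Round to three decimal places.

Proportion female at birth = 0.487.
Sum of ASFRs = 0.021 + 0.064 + 0.093 + 0.107 + 0.076 + 0.025 + 0.007 = 0.393
TFR = 5 × 0.393 = 1.965
GRR = 0.487 × 1.965 = 0.95696

0.957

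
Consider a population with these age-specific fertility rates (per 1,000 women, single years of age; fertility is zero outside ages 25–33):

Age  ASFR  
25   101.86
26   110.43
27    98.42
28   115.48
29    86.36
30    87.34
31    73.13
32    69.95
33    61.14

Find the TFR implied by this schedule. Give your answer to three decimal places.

Sum of ASFRs = 101.86 + 110.43 + 98.42 + 115.48 + 86.36 + 87.34 + 73.13 + 69.95 + 61.14 = 804.11
TFR = 804.11 / 1000 = 0.80411

0.804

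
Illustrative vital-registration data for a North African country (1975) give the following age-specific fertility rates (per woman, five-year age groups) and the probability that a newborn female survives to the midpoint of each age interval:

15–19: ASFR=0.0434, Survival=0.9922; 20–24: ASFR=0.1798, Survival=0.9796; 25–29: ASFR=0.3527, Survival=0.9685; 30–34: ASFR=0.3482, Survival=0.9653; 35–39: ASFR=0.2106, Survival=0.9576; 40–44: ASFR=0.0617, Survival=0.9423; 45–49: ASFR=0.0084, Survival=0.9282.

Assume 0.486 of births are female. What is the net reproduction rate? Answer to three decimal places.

Proportion female at birth = 0.486.
Each age group contributes 5 × ASFR × survival:
  15–19: 5 × 0.0434 × 0.9922 = 0.21531
  20–24: 5 × 0.1798 × 0.9796 = 0.88066
  25–29: 5 × 0.3527 × 0.9685 = 1.70795
  30–34: 5 × 0.3482 × 0.9653 = 1.68059
  35–39: 5 × 0.2106 × 0.9576 = 1.00835
  40–44: 5 × 0.0617 × 0.9423 = 0.29070
  45–49: 5 × 0.0084 × 0.9282 = 0.03898
Sum = 5.82254
NRR = 0.486 × 5.82254 = 2.82975

2.830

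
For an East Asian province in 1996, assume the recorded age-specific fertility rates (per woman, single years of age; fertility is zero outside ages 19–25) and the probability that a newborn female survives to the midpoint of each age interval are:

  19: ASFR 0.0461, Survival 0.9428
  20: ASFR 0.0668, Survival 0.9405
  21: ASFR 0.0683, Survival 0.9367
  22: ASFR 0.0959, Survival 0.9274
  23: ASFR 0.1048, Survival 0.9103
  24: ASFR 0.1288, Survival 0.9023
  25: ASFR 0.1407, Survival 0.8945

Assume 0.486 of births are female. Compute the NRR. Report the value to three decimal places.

0.290

Proportion female at birth = 0.486.
Weighting each age-specific rate by interval width and survival:
  19: 1 × 0.0461 × 0.9428 = 0.04346
  20: 1 × 0.0668 × 0.9405 = 0.06283
  21: 1 × 0.0683 × 0.9367 = 0.06398
  22: 1 × 0.0959 × 0.9274 = 0.08894
  23: 1 × 0.1048 × 0.9103 = 0.09540
  24: 1 × 0.1288 × 0.9023 = 0.11622
  25: 1 × 0.1407 × 0.8945 = 0.12586
Sum = 0.59669
NRR = 0.486 × 0.59669 = 0.28999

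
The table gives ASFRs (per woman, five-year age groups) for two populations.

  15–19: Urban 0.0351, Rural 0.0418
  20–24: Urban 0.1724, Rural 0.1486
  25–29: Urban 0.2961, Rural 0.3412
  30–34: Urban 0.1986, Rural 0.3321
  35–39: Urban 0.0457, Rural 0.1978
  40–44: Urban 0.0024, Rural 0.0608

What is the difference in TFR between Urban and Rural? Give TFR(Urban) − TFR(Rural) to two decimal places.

Urban:
  Sum of ASFRs = 0.0351 + 0.1724 + 0.2961 + 0.1986 + 0.0457 + 0.0024 = 0.7503
  TFR = 5 × 0.7503 = 3.7515
Rural:
  Sum of ASFRs = 0.0418 + 0.1486 + 0.3412 + 0.3321 + 0.1978 + 0.0608 = 1.1223
  TFR = 5 × 1.1223 = 5.6115
Difference = 3.7515 − 5.6115 = -1.86

-1.86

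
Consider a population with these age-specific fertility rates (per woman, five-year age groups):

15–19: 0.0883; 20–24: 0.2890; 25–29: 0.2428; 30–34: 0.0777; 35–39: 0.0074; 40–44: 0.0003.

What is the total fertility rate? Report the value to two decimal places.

3.53

Sum of ASFRs = 0.0883 + 0.2890 + 0.2428 + 0.0777 + 0.0074 + 0.0003 = 0.7055
TFR = 5 × 0.7055 = 3.5275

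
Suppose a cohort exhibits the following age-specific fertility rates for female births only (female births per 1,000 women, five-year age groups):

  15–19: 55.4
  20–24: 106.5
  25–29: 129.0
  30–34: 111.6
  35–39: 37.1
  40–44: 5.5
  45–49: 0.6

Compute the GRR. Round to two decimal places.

2.23

Sum of female ASFRs = 55.4 + 106.5 + 129.0 + 111.6 + 37.1 + 5.5 + 0.6 = 445.7
GRR = 5 × 445.7 / 1000 = 2.2285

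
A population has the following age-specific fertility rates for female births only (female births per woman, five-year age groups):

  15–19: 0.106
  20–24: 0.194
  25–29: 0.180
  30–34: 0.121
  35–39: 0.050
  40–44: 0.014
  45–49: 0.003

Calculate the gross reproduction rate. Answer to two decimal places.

Sum of female ASFRs = 0.106 + 0.194 + 0.180 + 0.121 + 0.050 + 0.014 + 0.003 = 0.668
GRR = 5 × 0.668 = 3.34

3.34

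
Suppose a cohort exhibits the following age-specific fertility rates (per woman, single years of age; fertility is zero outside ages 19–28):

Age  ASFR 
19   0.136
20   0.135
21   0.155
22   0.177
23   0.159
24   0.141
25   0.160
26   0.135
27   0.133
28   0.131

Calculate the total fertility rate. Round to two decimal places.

1.46

Sum of ASFRs = 0.136 + 0.135 + 0.155 + 0.177 + 0.159 + 0.141 + 0.160 + 0.135 + 0.133 + 0.131 = 1.462
TFR = 1.462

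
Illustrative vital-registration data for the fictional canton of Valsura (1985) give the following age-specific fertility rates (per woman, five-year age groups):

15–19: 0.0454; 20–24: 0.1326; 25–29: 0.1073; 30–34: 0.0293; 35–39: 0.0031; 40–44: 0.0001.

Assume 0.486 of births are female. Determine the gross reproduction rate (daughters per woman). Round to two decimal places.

0.77

Proportion female at birth = 0.486.
Sum of ASFRs = 0.0454 + 0.1326 + 0.1073 + 0.0293 + 0.0031 + 0.0001 = 0.3178
TFR = 5 × 0.3178 = 1.589
GRR = 0.486 × 1.589 = 0.77225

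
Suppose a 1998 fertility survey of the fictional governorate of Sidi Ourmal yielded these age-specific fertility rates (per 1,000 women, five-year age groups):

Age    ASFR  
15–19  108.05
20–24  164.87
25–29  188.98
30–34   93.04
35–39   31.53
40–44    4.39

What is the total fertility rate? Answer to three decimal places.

2.954

Sum of ASFRs = 108.05 + 164.87 + 188.98 + 93.04 + 31.53 + 4.39 = 590.86
TFR = 5 × 590.86 / 1000 = 2.9543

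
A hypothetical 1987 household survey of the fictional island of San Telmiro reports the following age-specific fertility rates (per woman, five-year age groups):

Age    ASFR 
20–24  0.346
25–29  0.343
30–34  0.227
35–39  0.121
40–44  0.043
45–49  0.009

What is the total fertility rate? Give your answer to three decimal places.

5.445

Sum of ASFRs = 0.346 + 0.343 + 0.227 + 0.121 + 0.043 + 0.009 = 1.089
TFR = 5 × 1.089 = 5.445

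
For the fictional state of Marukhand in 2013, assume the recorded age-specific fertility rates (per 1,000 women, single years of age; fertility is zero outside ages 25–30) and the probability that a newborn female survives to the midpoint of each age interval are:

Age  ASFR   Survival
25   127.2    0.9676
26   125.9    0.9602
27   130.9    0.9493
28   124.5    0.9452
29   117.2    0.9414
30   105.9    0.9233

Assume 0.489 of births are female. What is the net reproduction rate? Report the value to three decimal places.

0.339

Proportion female at birth = 0.489.
Weighting each age-specific rate by interval width and survival:
  25: 1 × 127.2/1000 × 0.9676 = 0.12308
  26: 1 × 125.9/1000 × 0.9602 = 0.12089
  27: 1 × 130.9/1000 × 0.9493 = 0.12426
  28: 1 × 124.5/1000 × 0.9452 = 0.11768
  29: 1 × 117.2/1000 × 0.9414 = 0.11033
  30: 1 × 105.9/1000 × 0.9233 = 0.09778
Sum = 0.69402
NRR = 0.489 × 0.69402 = 0.33938
NRR < 1, so the cohort does not fully replace itself.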